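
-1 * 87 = -87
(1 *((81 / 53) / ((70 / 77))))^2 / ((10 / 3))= 2381643 / 2809000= 0.85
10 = 10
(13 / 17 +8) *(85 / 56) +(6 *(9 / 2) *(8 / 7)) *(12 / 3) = 7657 / 56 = 136.73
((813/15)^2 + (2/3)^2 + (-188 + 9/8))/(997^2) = 4952177/1789216200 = 0.00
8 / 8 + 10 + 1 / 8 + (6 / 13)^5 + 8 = 56870037 / 2970344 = 19.15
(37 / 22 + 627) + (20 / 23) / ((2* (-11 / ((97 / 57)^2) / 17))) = 1030350077 / 1643994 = 626.74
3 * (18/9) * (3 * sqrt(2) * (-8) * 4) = -576 * sqrt(2) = -814.59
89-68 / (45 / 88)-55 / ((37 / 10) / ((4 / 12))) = -81473 / 1665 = -48.93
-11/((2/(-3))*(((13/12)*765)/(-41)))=-902/1105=-0.82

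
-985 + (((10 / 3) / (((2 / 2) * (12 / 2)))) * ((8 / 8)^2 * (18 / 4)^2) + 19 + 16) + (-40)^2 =2645 / 4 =661.25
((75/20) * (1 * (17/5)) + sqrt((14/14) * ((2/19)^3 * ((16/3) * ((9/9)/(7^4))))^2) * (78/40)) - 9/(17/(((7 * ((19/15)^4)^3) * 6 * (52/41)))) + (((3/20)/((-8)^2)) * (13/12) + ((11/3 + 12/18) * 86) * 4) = 57745118392259155985106481297/56482907228102250000000000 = 1022.35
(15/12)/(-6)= -5/24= -0.21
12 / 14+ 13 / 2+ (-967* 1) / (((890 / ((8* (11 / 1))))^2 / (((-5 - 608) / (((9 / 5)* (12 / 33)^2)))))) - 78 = 121150118849 / 4990230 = 24277.46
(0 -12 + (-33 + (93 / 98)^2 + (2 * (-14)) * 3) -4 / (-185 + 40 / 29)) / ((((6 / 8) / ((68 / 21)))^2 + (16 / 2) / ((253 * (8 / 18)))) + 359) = -30650916457931968 / 85943985620252025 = -0.36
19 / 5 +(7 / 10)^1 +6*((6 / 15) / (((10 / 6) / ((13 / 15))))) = 1437 / 250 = 5.75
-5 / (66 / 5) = -0.38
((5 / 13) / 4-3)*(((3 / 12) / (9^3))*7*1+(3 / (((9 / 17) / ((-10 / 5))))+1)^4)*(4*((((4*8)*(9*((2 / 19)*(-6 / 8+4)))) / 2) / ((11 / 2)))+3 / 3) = -3512813686951 / 2881008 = -1219300.22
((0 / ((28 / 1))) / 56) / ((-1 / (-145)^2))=0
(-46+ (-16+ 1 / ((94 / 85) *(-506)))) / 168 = -2949053 / 7990752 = -0.37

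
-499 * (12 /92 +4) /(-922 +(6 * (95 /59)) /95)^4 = -574423498205 /201311205115881156608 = -0.00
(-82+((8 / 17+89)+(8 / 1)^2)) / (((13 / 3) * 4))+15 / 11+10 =150595 / 9724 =15.49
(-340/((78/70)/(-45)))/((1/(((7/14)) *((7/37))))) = 624750/481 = 1298.86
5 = 5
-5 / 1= -5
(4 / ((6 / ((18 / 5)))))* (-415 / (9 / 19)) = -6308 / 3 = -2102.67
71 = 71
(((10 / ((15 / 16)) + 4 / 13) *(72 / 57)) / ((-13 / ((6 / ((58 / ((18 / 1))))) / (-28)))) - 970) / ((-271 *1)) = 632231786 / 176646743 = 3.58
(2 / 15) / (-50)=-1 / 375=-0.00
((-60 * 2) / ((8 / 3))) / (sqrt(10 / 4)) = -9 * sqrt(10) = -28.46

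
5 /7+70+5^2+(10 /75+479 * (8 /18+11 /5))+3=430144 /315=1365.54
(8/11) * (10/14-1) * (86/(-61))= 1376/4697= 0.29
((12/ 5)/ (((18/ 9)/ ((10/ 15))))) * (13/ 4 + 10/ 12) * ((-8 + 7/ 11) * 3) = -3969/ 55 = -72.16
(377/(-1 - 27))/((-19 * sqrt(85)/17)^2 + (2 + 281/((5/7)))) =-32045/1193752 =-0.03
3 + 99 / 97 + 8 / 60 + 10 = 20594 / 1455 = 14.15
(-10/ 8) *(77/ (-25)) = 77/ 20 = 3.85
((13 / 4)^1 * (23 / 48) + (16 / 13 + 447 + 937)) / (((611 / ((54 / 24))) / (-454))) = -2357229063 / 1016704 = -2318.50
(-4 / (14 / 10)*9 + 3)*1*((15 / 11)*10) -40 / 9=-217730 / 693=-314.18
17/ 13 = 1.31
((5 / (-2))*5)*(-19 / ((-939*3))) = -475 / 5634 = -0.08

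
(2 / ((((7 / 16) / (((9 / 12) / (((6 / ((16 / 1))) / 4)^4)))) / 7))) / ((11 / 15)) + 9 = 41943931 / 99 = 423676.07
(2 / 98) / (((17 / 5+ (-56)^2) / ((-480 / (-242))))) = 1200 / 93067513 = 0.00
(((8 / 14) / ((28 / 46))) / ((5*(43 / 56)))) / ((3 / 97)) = 35696 / 4515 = 7.91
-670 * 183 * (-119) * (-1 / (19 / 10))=-145905900 / 19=-7679257.89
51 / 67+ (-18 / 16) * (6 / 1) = -5.99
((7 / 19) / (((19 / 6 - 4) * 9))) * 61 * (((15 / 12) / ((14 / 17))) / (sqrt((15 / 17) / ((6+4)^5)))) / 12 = -25925 * sqrt(102) / 2052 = -127.60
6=6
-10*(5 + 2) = -70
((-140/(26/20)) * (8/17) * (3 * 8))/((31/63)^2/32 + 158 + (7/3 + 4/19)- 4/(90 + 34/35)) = -5163295850496/681373488497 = -7.58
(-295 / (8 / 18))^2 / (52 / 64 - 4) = -138216.18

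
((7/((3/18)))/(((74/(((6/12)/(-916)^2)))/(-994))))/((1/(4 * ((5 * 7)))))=-365295/7761268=-0.05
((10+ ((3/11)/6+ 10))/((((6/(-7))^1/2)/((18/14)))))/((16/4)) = -1323/88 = -15.03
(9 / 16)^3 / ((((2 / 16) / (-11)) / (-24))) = 24057 / 64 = 375.89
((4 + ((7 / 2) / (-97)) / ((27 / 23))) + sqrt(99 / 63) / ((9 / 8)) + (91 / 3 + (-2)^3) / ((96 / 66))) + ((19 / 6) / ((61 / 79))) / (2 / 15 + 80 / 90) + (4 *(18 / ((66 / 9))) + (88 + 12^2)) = 8 *sqrt(77) / 63 + 171475976117 / 646704432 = 266.27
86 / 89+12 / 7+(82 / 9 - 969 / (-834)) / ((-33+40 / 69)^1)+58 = 60.36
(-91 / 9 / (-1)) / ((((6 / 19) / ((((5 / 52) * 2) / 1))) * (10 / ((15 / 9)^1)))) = 665 / 648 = 1.03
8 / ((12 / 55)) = 110 / 3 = 36.67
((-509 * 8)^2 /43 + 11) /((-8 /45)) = -746174565 /344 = -2169112.11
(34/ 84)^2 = 289/ 1764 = 0.16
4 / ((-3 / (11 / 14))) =-22 / 21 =-1.05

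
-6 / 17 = -0.35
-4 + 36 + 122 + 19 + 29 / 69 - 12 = 11138 / 69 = 161.42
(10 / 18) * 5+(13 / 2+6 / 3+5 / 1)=293 / 18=16.28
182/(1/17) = 3094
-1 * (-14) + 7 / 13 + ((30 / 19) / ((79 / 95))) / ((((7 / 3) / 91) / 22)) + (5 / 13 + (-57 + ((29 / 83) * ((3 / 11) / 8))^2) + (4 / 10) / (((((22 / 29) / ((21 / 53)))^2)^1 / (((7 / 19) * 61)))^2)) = 151265507754923626298961031 / 94418702400264505165760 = 1602.07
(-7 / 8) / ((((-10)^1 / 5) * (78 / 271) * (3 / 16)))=1897 / 234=8.11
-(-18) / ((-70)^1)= -9 / 35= -0.26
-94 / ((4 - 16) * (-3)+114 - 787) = 94 / 637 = 0.15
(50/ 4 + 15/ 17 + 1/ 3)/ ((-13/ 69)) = -32177/ 442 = -72.80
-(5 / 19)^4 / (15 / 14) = -1750 / 390963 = -0.00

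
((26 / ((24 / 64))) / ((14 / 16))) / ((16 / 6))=208 / 7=29.71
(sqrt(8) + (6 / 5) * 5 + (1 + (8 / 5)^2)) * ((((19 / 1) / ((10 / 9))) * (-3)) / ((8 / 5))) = -122607 / 400 - 513 * sqrt(2) / 8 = -397.20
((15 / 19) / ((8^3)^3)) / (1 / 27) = 405 / 2550136832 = 0.00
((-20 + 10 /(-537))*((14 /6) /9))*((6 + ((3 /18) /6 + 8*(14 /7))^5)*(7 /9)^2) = -117910944443760379625 /35506312975872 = -3320844.51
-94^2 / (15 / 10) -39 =-17789 / 3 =-5929.67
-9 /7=-1.29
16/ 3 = 5.33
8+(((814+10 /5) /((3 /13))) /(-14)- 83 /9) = -15989 /63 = -253.79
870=870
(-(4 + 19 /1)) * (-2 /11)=46 /11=4.18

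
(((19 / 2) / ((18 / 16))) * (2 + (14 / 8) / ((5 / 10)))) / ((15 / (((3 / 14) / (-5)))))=-209 / 1575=-0.13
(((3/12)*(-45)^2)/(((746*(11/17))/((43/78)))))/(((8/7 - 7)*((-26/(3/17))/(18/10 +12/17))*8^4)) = 25965765/63347710885888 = 0.00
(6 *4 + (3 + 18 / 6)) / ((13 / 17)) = 39.23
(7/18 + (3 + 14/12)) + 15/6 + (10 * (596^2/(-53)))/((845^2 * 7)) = 6715755409/953651790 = 7.04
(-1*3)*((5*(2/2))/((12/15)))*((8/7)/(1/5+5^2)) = -125/147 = -0.85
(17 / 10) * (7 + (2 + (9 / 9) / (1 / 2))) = 187 / 10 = 18.70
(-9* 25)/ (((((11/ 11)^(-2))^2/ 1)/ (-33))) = 7425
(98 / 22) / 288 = 49 / 3168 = 0.02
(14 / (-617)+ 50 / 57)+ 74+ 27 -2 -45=1929178 / 35169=54.85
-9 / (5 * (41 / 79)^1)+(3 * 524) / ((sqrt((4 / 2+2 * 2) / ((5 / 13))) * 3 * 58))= -711 / 205+131 * sqrt(390) / 1131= -1.18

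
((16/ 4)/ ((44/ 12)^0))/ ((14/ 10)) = 20/ 7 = 2.86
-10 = -10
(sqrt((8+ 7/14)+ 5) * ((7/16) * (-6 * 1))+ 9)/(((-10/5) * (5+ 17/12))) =-54/77+ 27 * sqrt(6)/88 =0.05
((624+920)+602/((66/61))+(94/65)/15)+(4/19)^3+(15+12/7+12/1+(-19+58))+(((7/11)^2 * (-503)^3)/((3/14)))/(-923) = 105663694433950927/402167690925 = 262735.41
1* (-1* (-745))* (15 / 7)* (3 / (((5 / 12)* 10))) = 8046 / 7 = 1149.43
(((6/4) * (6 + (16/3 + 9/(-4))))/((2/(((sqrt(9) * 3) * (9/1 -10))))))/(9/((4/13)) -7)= -981/356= -2.76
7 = 7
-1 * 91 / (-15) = 91 / 15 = 6.07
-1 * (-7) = 7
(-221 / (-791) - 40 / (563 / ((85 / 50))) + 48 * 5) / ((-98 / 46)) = -2459862765 / 21821317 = -112.73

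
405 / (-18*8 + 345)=135 / 67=2.01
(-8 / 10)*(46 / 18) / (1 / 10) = -184 / 9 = -20.44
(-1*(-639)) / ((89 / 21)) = 13419 / 89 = 150.78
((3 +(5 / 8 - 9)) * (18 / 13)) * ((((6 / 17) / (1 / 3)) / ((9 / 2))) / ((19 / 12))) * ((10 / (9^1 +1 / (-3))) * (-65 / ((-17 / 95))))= -1741500 / 3757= -463.53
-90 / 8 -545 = -2225 / 4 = -556.25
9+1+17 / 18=10.94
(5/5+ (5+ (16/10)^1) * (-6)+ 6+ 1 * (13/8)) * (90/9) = -1239/4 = -309.75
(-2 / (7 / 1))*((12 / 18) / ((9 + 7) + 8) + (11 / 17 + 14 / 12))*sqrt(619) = -161*sqrt(619) / 306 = -13.09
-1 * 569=-569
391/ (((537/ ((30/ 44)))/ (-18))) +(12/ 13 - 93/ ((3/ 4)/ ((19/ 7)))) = -61742281/ 179179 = -344.58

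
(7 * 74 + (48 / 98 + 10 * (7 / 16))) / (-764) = -0.68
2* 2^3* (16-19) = -48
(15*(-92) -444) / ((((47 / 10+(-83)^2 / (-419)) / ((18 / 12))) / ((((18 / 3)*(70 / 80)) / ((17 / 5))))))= 100308600 / 278783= 359.81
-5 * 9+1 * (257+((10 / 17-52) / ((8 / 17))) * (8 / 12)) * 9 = 3225 / 2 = 1612.50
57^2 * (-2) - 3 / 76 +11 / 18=-4444241 / 684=-6497.43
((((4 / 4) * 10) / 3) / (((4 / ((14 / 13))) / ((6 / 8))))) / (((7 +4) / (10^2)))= 6.12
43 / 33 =1.30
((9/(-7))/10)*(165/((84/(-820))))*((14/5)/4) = 4059/28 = 144.96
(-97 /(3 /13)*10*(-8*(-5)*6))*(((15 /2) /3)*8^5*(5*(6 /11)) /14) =-1239613440000 /77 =-16098875844.16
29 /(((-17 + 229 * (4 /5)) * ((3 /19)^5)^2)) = 889004607381145 /49069719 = 18117173.39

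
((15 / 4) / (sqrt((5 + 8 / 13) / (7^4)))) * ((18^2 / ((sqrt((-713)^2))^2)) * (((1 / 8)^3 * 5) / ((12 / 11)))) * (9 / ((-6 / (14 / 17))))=-22920975 * sqrt(949) / 1292054382592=-0.00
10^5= 100000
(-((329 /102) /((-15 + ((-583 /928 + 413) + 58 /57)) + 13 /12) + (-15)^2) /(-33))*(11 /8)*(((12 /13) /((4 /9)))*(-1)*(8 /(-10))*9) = 503614896093 /3592185850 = 140.20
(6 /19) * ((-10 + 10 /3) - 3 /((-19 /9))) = -1.66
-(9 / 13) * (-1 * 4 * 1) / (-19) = -36 / 247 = -0.15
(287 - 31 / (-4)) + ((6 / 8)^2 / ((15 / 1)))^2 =1886409 / 6400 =294.75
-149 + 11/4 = -585/4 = -146.25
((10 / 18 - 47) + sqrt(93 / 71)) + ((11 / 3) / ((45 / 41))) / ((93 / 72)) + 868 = sqrt(6603) / 71 + 127742 / 155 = 825.29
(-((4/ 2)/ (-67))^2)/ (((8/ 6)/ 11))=-33/ 4489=-0.01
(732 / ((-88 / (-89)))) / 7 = 16287 / 154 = 105.76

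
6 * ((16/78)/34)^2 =0.00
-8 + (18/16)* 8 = 1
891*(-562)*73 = -36554166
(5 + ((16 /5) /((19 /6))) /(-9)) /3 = 1393 /855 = 1.63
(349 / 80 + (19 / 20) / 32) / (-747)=-0.01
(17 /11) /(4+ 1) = 0.31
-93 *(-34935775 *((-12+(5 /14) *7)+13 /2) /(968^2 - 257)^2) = -9747081225 /877532412289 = -0.01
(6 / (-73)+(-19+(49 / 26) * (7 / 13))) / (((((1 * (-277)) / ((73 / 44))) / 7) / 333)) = 252.25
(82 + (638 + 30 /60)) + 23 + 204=1895 /2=947.50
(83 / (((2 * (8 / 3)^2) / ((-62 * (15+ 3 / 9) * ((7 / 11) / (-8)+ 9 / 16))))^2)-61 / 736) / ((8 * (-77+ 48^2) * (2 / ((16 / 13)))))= 63105168810373 / 21121108017152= 2.99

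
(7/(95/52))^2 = 132496/9025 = 14.68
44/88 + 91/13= 15/2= 7.50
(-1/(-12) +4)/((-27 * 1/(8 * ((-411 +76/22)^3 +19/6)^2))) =-14318943431289860370896161/2582935938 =-5543669597309950.93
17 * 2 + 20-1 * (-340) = 394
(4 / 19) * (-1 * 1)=-4 / 19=-0.21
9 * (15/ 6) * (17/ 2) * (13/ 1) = 9945/ 4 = 2486.25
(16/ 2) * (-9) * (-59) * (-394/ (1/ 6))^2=23739931008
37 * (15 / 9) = 61.67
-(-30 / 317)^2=-900 / 100489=-0.01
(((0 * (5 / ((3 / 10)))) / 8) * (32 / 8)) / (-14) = 0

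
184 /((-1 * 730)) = -92 /365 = -0.25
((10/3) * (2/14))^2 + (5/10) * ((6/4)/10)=5323/17640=0.30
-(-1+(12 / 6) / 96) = 47 / 48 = 0.98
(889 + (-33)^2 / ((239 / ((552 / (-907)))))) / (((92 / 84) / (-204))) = -822999535596 / 4985779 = -165069.40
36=36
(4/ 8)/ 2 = 1/ 4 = 0.25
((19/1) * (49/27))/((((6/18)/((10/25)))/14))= 26068/45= 579.29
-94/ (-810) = 47/ 405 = 0.12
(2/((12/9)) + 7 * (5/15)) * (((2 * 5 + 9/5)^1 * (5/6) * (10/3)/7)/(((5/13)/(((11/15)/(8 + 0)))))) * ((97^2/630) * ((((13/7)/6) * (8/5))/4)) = 23735736167/3000564000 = 7.91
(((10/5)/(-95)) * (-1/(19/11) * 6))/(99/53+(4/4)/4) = 27984/810445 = 0.03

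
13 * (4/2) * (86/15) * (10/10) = 2236/15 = 149.07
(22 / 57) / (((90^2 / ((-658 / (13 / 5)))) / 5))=-3619 / 60021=-0.06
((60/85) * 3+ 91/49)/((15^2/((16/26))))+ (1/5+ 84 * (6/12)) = 42.21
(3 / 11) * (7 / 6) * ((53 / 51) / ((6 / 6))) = 371 / 1122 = 0.33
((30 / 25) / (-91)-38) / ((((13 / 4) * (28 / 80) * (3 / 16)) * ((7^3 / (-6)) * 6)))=4427776 / 8521149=0.52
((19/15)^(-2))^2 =50625/130321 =0.39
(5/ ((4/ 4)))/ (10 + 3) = 5/ 13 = 0.38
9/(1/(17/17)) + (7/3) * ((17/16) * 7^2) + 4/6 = 131.15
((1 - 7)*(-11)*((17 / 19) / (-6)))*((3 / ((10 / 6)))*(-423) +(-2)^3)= 719389 / 95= 7572.52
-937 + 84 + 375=-478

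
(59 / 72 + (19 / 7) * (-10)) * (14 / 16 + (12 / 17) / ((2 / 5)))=-4762853 / 68544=-69.49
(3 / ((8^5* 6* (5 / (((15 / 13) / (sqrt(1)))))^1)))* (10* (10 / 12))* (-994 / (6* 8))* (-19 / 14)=33725 / 40894464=0.00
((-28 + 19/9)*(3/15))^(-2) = 2025/54289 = 0.04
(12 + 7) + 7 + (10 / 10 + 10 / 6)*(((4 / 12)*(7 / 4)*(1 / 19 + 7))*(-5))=-4934 / 171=-28.85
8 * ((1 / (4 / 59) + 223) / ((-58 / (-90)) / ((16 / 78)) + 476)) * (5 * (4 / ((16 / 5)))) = 1426500 / 57497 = 24.81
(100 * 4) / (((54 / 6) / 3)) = 400 / 3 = 133.33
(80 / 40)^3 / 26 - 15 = -14.69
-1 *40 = -40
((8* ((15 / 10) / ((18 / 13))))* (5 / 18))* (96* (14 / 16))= 1820 / 9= 202.22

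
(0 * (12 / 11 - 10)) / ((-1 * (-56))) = 0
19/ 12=1.58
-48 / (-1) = 48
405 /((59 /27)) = 10935 /59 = 185.34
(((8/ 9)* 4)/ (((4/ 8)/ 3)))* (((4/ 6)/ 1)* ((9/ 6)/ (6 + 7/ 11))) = 3.21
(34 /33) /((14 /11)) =17 /21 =0.81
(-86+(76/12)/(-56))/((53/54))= -130203/1484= -87.74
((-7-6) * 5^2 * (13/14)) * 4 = -8450/7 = -1207.14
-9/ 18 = -1/ 2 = -0.50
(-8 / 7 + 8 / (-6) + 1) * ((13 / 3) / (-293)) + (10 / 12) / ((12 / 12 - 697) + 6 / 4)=58778 / 2848839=0.02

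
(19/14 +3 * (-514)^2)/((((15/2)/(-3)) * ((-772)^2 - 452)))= -11096251/20843620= -0.53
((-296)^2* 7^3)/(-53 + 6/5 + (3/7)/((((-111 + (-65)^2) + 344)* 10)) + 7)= -625207799552/932019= -670810.14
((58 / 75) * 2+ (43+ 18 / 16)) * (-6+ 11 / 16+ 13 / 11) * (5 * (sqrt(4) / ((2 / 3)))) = -19921981 / 7040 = -2829.83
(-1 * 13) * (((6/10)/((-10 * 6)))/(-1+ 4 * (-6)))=-13/2500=-0.01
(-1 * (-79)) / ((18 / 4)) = 158 / 9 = 17.56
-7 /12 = -0.58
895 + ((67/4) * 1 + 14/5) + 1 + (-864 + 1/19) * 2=-308691/380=-812.34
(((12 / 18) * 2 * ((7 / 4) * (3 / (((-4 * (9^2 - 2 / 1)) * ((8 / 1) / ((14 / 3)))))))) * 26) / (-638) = 637 / 1209648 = 0.00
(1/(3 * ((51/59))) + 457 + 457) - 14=137759/153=900.39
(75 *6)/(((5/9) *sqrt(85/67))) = 162 *sqrt(5695)/17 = 719.14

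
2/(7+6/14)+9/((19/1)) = 367/494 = 0.74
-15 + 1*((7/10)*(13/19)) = -2759/190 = -14.52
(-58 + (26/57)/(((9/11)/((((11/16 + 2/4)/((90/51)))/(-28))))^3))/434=-153973036172511679/1152142834139136000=-0.13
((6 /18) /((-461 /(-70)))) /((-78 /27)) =-105 /5993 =-0.02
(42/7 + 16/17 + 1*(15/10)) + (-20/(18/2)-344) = -103361/306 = -337.78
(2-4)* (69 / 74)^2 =-4761 / 2738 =-1.74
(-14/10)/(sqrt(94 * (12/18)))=-7 * sqrt(141)/470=-0.18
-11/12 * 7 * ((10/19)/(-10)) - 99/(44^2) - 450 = -4511525/10032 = -449.71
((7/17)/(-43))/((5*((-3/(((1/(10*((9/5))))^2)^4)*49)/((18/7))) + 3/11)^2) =-847/877583758081243543853960834739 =-0.00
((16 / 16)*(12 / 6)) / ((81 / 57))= 38 / 27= 1.41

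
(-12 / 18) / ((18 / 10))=-10 / 27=-0.37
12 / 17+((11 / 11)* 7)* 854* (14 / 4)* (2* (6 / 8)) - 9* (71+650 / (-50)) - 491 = 1032655 / 34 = 30372.21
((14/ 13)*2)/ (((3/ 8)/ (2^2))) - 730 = -27574/ 39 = -707.03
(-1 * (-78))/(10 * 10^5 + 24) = 39/500012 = 0.00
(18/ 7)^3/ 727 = 5832/ 249361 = 0.02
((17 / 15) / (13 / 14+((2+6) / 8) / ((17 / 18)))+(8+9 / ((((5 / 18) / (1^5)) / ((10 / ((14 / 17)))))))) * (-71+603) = 1517360672 / 7095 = 213863.38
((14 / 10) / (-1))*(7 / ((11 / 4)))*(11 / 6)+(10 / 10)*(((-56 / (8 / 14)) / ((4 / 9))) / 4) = -7399 / 120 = -61.66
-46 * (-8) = 368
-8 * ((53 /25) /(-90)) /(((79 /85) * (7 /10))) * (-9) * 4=-28832 /2765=-10.43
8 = 8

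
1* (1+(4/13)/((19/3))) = 259/247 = 1.05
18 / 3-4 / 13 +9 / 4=413 / 52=7.94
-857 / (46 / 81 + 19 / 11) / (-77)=69417 / 14315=4.85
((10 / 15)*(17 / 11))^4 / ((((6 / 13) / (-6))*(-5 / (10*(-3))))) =-34744736 / 395307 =-87.89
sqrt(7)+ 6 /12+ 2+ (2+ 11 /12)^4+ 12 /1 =sqrt(7)+ 1801297 /20736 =89.51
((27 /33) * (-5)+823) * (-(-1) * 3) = 27024 /11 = 2456.73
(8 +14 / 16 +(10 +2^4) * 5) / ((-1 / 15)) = -16665 / 8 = -2083.12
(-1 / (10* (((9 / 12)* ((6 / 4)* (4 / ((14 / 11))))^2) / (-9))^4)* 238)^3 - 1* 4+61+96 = 94694365296227804489648922745458181 / 654318972870484080973094436610125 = 144.72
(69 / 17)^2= 4761 / 289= 16.47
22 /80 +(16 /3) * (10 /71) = 8743 /8520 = 1.03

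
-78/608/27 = -13/2736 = -0.00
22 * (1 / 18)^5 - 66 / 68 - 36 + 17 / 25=-14571871349 / 401533200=-36.29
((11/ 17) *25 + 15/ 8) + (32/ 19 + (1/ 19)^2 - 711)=-33938177/ 49096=-691.26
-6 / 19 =-0.32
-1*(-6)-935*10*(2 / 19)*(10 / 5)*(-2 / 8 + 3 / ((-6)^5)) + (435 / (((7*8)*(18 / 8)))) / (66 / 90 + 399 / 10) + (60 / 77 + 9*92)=767189129417 / 577820628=1327.73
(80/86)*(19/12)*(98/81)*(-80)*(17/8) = -3165400/10449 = -302.94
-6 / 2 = -3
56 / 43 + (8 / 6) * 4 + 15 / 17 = 16487 / 2193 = 7.52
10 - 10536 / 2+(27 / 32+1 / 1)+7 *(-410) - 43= -261413 / 32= -8169.16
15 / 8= 1.88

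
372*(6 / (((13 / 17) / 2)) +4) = 95232 / 13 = 7325.54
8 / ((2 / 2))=8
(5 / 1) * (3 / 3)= 5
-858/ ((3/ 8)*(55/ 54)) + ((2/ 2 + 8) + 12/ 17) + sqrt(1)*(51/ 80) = -3041037/ 1360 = -2236.06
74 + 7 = 81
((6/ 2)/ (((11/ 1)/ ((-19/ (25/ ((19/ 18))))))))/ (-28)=361/ 46200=0.01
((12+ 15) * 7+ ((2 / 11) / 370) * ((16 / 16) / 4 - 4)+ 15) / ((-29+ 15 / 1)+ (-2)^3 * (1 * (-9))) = 332109 / 94424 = 3.52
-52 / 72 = -13 / 18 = -0.72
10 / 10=1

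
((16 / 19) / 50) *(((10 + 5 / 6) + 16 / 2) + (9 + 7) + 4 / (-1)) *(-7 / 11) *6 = -2072 / 1045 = -1.98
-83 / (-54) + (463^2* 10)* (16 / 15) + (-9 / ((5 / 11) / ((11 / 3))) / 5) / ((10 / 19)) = 7717196078 / 3375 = 2286576.62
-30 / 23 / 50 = -3 / 115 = -0.03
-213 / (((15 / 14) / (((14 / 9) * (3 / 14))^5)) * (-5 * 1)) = 994 / 6075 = 0.16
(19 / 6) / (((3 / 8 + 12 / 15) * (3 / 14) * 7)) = 760 / 423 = 1.80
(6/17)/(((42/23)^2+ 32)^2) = 839523/2969822344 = 0.00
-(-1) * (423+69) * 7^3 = 168756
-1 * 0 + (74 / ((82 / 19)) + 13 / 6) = 19.31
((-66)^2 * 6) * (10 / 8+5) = 163350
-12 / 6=-2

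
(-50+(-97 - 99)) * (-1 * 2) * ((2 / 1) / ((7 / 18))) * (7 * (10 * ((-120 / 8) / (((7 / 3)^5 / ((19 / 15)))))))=-817763040 / 16807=-48656.10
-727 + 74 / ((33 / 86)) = -17627 / 33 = -534.15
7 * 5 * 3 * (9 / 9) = 105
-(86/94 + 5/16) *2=-923/376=-2.45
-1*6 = -6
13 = 13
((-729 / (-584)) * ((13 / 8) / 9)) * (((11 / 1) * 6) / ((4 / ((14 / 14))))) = 34749 / 9344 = 3.72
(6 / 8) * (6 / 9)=1 / 2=0.50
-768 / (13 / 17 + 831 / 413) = -674016 / 2437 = -276.58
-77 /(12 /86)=-3311 /6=-551.83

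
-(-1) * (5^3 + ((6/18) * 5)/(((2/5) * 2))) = 1525/12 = 127.08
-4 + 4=0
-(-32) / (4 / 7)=56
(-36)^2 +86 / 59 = 1297.46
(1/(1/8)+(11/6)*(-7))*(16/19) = -232/57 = -4.07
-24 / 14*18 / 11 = -2.81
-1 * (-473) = 473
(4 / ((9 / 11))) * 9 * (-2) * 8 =-704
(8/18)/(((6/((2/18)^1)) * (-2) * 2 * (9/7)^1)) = -7/4374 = -0.00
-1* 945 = -945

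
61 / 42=1.45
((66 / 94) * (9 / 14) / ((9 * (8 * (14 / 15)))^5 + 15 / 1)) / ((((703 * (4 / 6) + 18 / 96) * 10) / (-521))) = -77368500 / 2113878627774965093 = -0.00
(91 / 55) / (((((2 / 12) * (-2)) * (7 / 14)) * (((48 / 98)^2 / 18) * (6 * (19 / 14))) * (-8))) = 1529437 / 133760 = 11.43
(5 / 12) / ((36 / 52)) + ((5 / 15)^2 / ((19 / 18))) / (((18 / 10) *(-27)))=11075 / 18468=0.60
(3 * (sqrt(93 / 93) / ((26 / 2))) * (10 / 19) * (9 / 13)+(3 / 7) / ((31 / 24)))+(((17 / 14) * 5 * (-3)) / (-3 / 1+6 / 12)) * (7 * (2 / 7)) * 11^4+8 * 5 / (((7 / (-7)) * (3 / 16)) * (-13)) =445993385692 / 2090361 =213357.11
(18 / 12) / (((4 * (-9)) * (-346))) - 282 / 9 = -31.33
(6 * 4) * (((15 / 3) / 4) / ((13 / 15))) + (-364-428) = -9846 / 13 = -757.38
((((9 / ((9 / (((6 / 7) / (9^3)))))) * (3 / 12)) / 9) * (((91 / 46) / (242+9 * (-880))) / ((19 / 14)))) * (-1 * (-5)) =-455 / 14676020964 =-0.00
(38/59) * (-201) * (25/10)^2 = -95475/118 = -809.11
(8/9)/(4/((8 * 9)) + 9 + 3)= 0.07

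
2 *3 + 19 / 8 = 67 / 8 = 8.38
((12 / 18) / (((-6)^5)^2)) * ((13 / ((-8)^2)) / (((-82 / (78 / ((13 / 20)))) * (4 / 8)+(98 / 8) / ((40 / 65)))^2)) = 325 / 55547555543136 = 0.00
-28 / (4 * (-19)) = 7 / 19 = 0.37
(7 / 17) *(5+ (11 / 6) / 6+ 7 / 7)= 1589 / 612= 2.60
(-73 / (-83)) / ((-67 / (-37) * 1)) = 2701 / 5561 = 0.49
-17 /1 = -17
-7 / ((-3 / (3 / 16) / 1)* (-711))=-7 / 11376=-0.00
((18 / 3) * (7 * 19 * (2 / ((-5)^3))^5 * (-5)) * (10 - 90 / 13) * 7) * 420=120121344 / 3173828125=0.04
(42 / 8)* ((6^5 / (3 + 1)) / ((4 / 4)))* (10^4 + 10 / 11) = 1122762060 / 11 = 102069278.18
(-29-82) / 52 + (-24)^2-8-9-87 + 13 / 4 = 12301 / 26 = 473.12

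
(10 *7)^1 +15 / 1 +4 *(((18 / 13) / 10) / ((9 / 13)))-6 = 399 / 5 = 79.80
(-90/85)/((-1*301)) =18/5117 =0.00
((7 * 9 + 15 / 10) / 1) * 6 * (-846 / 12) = -54567 / 2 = -27283.50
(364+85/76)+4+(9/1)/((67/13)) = 1888443/5092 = 370.86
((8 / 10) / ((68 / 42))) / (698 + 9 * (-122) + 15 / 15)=-2 / 1615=-0.00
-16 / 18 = -8 / 9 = -0.89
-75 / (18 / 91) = -379.17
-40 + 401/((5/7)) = 2607/5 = 521.40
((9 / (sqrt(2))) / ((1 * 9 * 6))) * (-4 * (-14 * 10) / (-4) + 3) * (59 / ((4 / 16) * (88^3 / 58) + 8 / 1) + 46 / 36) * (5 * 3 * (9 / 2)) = -227804285 * sqrt(2) / 227776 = -1414.39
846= 846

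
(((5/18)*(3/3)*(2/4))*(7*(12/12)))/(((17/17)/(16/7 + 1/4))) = 355/144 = 2.47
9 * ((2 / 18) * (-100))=-100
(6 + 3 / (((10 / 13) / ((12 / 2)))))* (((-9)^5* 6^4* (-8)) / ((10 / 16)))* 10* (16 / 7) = 3291294892032 / 5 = 658258978406.40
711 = 711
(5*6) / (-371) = -0.08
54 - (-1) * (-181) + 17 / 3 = -364 / 3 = -121.33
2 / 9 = 0.22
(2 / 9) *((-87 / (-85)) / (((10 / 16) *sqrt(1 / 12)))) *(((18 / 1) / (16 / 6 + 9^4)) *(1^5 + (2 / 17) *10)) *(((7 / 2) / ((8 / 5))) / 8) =0.00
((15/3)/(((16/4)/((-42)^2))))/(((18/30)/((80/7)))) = 42000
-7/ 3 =-2.33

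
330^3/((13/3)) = 107811000/13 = 8293153.85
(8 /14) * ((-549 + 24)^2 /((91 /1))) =22500 /13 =1730.77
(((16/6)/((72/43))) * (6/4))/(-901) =-43/16218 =-0.00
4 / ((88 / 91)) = 91 / 22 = 4.14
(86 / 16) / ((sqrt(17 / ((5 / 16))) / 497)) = 21371*sqrt(85) / 544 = 362.19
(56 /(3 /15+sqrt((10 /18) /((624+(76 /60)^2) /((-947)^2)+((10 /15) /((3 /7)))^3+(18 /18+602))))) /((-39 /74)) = -205483802723523520 /377916519551649+2943276000 * sqrt(12396464932645) /125972173183883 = -461.46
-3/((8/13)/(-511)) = 19929/8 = 2491.12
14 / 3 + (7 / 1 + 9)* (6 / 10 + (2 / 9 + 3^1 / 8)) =1072 / 45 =23.82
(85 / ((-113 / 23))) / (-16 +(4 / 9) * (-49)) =207 / 452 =0.46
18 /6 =3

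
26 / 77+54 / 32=2495 / 1232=2.03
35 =35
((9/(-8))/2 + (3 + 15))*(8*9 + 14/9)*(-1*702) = -3601611/4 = -900402.75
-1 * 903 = -903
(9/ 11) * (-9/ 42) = -27/ 154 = -0.18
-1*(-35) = 35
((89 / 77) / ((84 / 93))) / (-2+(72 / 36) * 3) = 2759 / 8624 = 0.32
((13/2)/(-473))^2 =169/894916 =0.00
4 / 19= 0.21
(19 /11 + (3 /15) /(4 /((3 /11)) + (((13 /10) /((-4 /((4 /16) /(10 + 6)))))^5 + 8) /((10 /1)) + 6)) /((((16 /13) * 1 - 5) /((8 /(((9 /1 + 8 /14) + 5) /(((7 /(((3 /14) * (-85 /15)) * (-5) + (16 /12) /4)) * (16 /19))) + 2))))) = -15755308493899683494810752 /76224907154332641096253653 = -0.21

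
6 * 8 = 48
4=4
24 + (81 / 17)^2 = 13497 / 289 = 46.70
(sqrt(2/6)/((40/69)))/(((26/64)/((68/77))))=6256 * sqrt(3)/5005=2.16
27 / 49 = 0.55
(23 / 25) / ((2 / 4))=1.84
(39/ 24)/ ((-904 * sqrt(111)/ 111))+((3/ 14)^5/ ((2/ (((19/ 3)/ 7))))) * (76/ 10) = -0.02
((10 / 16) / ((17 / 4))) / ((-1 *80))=-1 / 544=-0.00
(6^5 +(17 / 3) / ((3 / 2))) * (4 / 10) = 140036 / 45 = 3111.91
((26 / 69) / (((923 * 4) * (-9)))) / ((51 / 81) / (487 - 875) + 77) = -194 / 1317234955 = -0.00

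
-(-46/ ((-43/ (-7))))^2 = -103684/ 1849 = -56.08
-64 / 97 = -0.66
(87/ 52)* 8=174/ 13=13.38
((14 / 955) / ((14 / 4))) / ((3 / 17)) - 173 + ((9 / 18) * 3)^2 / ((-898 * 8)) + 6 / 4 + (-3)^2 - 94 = -21115367897 / 82328640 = -256.48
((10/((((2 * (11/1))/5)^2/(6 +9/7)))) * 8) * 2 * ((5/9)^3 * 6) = 4250000/68607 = 61.95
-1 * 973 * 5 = -4865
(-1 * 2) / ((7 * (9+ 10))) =-2 / 133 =-0.02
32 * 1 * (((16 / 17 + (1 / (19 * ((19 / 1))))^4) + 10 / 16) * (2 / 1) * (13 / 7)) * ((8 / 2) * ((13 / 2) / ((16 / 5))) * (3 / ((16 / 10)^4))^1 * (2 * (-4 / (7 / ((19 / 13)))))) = -1156.47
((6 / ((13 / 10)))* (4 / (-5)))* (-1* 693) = 2558.77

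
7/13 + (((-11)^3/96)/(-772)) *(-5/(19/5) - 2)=2922269/6101888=0.48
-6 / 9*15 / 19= -0.53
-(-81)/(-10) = -8.10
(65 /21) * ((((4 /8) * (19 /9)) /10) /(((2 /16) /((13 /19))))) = 338 /189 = 1.79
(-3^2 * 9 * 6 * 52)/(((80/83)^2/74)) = -805206987/400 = -2013017.47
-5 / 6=-0.83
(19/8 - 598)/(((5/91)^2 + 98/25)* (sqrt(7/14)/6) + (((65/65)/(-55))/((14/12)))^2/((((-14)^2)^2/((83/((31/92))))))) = 25796457167348571078375/5944595926662691607479273 - 21661378560583320952412144125* sqrt(2)/23778383706650766429917092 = -1288.30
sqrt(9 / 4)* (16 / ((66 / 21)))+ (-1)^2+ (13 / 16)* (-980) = -34655 / 44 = -787.61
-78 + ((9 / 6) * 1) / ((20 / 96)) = -354 / 5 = -70.80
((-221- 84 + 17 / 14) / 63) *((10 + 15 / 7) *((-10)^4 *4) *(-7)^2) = -7230100000 / 63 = -114763492.06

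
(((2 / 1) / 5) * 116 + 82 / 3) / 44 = 553 / 330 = 1.68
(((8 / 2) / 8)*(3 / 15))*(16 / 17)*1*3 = 24 / 85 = 0.28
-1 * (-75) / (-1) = -75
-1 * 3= -3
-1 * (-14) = 14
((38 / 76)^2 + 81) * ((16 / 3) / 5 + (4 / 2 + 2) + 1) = 5915 / 12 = 492.92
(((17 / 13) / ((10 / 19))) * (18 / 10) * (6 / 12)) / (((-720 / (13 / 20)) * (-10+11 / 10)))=323 / 1424000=0.00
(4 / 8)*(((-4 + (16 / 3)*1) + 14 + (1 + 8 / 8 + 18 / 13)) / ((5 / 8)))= 584 / 39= 14.97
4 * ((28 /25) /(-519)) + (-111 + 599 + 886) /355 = 3557578 /921225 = 3.86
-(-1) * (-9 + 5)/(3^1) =-4/3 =-1.33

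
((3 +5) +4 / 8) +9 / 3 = 23 / 2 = 11.50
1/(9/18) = 2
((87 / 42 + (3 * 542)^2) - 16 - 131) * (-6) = -15862386.43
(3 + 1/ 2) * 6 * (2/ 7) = 6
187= 187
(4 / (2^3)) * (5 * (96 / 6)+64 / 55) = 2232 / 55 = 40.58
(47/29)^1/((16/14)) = 329/232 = 1.42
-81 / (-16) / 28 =81 / 448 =0.18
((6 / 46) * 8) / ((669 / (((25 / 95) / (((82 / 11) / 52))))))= 11440 / 3995491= 0.00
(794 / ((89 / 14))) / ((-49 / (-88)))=139744 / 623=224.31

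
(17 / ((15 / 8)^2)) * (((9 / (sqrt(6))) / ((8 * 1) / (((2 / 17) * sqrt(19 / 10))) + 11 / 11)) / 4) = -2584 * sqrt(6) / 3466575 + 18496 * sqrt(285) / 3466575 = 0.09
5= 5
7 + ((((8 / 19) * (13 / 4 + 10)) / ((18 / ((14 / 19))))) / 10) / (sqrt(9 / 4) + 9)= 341251 / 48735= 7.00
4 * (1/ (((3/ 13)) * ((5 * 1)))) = 52/ 15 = 3.47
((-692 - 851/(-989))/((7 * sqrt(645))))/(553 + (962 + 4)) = -29719 * sqrt(645)/294906255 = -0.00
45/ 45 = 1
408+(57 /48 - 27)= 6115 /16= 382.19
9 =9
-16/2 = -8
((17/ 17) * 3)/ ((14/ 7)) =3/ 2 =1.50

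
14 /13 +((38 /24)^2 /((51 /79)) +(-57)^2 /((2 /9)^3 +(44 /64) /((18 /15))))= 5569.36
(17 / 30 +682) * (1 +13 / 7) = 40954 / 21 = 1950.19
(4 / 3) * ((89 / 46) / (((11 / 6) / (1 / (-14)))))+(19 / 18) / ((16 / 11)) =318875 / 510048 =0.63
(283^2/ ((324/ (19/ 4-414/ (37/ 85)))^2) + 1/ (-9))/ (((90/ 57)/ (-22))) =-65668745731725829/ 6898182912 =-9519716.51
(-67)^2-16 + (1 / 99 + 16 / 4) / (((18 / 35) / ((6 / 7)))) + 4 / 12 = 1330565 / 297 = 4480.02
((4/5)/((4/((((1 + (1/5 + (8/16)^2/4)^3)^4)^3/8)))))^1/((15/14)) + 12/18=22573514002720665152520779778017640217945601843817109628777320680632349/32451855365842672678315602057625600000000000000000000000000000000000000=0.70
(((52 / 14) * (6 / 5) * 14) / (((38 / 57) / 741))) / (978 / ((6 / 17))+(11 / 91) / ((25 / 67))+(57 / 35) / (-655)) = 20670298740 / 825923081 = 25.03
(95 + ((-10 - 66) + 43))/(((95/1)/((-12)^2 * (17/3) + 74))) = 580.84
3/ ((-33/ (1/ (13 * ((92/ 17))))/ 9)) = -0.01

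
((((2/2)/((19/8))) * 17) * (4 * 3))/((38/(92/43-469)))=-16381200/15523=-1055.29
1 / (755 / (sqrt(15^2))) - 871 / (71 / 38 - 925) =5103035 / 5296929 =0.96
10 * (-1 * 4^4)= -2560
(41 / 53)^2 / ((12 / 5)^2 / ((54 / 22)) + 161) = 126075 / 34413059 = 0.00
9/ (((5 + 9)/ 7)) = 9/ 2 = 4.50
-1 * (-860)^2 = -739600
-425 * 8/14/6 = -850/21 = -40.48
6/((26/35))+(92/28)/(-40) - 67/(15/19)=-839441/10920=-76.87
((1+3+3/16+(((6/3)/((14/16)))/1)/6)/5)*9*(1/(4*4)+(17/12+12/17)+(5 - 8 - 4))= -1206203/30464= -39.59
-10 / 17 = -0.59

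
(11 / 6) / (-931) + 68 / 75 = 126341 / 139650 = 0.90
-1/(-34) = 1/34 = 0.03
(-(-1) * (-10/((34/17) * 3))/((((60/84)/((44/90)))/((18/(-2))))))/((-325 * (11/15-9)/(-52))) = -154/775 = -0.20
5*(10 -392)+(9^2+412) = -1417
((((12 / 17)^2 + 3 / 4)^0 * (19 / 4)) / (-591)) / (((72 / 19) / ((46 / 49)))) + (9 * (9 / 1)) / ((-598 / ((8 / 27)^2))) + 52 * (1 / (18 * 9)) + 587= 2196866927681 / 3740576112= 587.31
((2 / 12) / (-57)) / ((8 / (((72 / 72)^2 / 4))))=-1 / 10944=-0.00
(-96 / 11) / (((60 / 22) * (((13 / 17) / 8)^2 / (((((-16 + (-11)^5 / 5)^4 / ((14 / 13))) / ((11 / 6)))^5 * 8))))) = -175916333495085978131358446054167284302782309053103270880596703294665368823353535910571085926697613877367904805838848 / 1290695265293121337890625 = -136295792062996971801078300000000000000000000000000000000000000000000000000000000000000000000.00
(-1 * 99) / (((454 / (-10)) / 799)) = 395505 / 227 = 1742.31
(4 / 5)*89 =356 / 5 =71.20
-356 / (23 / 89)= -1377.57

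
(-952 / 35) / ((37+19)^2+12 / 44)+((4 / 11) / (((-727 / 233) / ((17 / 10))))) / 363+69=68.99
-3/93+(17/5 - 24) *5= -3194/31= -103.03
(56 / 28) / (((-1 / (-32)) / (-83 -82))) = -10560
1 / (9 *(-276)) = -1 / 2484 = -0.00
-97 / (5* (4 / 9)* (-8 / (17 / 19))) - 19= -42919 / 3040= -14.12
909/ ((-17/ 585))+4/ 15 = -7976407/ 255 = -31280.03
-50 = -50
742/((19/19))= 742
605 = 605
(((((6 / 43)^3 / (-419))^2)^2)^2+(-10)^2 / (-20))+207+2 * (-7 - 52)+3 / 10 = 1278741300841518952412003373615546274035779819521029409280605323 / 15168935953042929447354725665664843108372239289883938624726410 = 84.30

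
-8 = -8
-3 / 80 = -0.04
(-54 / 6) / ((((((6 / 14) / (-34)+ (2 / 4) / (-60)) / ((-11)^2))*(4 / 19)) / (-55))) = -4062677850 / 299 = -13587551.34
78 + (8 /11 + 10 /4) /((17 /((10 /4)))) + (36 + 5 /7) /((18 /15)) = 1713269 /15708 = 109.07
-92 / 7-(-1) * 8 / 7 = -12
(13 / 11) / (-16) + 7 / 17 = 1011 / 2992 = 0.34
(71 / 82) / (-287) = -71 / 23534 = -0.00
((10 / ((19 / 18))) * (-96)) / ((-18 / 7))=6720 / 19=353.68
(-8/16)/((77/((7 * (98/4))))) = -1.11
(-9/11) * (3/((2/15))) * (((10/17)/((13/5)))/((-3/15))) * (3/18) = 16875/4862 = 3.47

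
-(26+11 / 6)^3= -4657463 / 216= -21562.33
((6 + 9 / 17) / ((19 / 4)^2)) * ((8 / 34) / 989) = 7104 / 103181381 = 0.00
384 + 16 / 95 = 36496 / 95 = 384.17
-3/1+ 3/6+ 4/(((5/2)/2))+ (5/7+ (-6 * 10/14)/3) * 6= -251/70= -3.59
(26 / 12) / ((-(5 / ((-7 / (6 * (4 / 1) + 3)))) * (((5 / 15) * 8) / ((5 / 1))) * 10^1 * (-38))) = -91 / 164160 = -0.00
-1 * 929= -929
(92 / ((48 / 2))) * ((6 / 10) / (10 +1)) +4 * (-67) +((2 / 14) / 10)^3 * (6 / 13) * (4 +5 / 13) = -85376694069 / 318818500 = -267.79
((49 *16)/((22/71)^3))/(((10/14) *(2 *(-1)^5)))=-122763473/6655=-18446.80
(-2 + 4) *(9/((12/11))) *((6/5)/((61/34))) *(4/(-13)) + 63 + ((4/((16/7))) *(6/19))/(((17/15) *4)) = 611928279/10245560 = 59.73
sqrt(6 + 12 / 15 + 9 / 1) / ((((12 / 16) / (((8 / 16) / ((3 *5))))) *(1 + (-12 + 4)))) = -2 *sqrt(395) / 1575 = -0.03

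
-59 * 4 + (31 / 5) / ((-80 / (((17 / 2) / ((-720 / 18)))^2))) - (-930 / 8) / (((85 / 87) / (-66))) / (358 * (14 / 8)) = -248.54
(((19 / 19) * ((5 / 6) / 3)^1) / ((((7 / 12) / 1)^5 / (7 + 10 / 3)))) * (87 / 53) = 62138880 / 890771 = 69.76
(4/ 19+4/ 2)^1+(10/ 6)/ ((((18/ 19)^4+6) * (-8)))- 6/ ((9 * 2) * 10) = 4340679053/ 2022136560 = 2.15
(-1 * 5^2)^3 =-15625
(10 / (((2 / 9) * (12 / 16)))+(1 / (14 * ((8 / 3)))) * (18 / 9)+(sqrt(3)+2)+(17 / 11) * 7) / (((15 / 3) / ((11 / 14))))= 11 * sqrt(3) / 70+44889 / 3920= 11.72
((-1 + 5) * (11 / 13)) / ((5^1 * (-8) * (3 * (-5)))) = 11 / 1950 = 0.01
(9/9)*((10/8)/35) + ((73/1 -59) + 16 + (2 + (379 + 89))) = 14001/28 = 500.04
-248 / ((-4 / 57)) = 3534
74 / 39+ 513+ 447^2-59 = 7810331 / 39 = 200264.90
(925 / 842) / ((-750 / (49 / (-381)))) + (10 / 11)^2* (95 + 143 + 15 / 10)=197.93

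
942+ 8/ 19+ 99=19787/ 19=1041.42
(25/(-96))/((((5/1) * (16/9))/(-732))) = 2745/128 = 21.45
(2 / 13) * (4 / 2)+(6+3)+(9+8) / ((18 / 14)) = 2636 / 117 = 22.53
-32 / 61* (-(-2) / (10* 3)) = -32 / 915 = -0.03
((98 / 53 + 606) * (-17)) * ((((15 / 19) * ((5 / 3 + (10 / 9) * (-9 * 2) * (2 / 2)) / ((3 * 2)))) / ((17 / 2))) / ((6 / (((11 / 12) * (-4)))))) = -48726700 / 27189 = -1792.15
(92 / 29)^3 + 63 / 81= 7178915 / 219501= 32.71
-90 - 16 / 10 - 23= -573 / 5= -114.60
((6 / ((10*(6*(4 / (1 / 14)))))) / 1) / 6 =1 / 3360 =0.00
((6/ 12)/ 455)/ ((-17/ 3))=-3/ 15470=-0.00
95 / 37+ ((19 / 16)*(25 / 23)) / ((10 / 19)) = 136705 / 27232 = 5.02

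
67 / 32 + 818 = 26243 / 32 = 820.09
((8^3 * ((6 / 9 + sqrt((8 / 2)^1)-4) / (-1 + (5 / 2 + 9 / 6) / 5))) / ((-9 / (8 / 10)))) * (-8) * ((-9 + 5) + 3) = -65536 / 27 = -2427.26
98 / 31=3.16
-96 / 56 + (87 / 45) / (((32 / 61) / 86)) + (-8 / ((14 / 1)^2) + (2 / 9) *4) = 11151289 / 35280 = 316.08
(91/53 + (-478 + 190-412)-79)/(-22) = 20598/583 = 35.33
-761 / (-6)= 761 / 6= 126.83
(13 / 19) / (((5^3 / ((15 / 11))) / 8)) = 312 / 5225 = 0.06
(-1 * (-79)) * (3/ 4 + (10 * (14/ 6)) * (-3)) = -21883/ 4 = -5470.75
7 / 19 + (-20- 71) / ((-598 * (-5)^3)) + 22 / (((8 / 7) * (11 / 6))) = 593621 / 54625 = 10.87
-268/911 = -0.29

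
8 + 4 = 12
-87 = -87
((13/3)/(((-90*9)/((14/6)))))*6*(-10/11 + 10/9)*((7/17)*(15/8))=-3185/272646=-0.01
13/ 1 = 13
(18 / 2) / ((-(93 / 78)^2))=-6084 / 961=-6.33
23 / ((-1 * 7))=-23 / 7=-3.29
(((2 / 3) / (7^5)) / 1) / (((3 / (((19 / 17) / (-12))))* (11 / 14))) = -19 / 12122649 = -0.00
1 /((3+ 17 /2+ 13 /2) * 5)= 1 /90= 0.01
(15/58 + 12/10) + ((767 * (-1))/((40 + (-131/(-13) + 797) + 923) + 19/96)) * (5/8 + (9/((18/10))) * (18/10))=-1737293991/640697870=-2.71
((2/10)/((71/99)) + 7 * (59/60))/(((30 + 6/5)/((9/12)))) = 2347/13632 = 0.17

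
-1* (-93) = 93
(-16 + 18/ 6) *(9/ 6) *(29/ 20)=-1131/ 40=-28.28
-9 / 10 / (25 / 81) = -729 / 250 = -2.92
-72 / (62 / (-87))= 101.03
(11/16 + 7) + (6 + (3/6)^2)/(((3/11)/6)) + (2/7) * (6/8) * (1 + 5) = 16405/112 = 146.47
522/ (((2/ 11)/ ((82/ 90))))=13079/ 5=2615.80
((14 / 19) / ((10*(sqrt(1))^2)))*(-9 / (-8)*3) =189 / 760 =0.25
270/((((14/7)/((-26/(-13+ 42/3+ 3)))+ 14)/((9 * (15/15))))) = 15795/89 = 177.47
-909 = -909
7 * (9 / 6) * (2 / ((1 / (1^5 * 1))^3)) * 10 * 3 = 630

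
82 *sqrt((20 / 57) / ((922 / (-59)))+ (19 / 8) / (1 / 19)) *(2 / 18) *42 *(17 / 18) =4879 *sqrt(498279031458) / 1418958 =2427.16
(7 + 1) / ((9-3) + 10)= 1 / 2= 0.50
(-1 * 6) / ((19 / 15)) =-90 / 19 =-4.74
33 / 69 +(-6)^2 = 839 / 23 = 36.48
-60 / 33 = -20 / 11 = -1.82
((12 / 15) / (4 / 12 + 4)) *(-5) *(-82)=984 / 13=75.69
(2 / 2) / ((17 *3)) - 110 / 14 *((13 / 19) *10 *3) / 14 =-546044 / 47481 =-11.50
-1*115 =-115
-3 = -3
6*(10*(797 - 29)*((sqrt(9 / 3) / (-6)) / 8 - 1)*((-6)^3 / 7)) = 207360*sqrt(3) / 7 + 9953280 / 7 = 1473205.44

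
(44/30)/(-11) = -2/15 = -0.13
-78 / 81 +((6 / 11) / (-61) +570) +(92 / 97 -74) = 871603892 / 1757349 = 495.98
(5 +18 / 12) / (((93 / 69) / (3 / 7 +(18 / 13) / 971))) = 873885 / 421414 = 2.07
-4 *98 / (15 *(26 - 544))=28 / 555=0.05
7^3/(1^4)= 343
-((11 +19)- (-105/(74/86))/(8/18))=-45075/148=-304.56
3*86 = 258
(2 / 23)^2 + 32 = 16932 / 529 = 32.01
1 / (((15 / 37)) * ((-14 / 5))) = -0.88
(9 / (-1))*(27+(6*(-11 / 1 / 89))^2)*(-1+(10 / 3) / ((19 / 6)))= -1964007 / 150499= -13.05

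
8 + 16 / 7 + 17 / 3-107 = -1912 / 21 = -91.05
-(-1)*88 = 88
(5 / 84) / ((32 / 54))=45 / 448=0.10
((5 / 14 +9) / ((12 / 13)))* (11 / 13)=1441 / 168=8.58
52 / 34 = 26 / 17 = 1.53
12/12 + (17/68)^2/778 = 12449/12448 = 1.00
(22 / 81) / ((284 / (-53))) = -583 / 11502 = -0.05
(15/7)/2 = 15/14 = 1.07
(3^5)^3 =14348907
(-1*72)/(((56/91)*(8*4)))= -117/32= -3.66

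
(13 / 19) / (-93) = -0.01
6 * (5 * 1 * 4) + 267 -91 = 296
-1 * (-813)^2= -660969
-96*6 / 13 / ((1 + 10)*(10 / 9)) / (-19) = 2592 / 13585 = 0.19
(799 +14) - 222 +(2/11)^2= 591.03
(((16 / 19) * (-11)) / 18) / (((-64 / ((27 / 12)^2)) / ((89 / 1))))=8811 / 2432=3.62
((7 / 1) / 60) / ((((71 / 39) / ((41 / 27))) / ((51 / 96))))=63427 / 1226880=0.05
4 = 4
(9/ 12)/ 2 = 3/ 8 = 0.38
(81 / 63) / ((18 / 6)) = 3 / 7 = 0.43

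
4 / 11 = 0.36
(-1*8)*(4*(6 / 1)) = -192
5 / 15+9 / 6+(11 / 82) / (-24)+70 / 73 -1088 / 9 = -50901121 / 430992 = -118.10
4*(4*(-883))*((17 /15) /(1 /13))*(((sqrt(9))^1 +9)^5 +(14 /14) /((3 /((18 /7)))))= -362566327136 /7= -51795189590.86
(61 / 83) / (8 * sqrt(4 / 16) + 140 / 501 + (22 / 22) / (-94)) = 0.17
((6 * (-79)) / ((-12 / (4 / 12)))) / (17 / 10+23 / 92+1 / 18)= 2370 / 361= 6.57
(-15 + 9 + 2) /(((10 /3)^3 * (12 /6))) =-0.05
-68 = -68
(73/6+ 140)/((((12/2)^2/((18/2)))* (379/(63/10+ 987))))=3022943/30320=99.70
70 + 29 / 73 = 5139 / 73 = 70.40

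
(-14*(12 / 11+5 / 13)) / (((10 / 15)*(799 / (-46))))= 203826 / 114257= 1.78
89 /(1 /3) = 267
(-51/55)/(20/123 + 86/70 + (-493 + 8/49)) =307377/162906832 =0.00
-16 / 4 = -4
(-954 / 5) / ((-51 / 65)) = 4134 / 17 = 243.18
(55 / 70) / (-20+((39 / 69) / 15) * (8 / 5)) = -18975 / 481544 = -0.04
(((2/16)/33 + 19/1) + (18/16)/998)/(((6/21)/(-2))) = -35050841/263472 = -133.03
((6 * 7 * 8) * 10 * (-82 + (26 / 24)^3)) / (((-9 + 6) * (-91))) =-697495 / 702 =-993.58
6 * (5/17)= 30/17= 1.76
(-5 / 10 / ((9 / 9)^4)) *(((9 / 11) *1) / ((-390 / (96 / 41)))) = 72 / 29315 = 0.00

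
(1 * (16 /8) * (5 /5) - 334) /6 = -166 /3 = -55.33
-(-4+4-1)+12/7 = 19/7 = 2.71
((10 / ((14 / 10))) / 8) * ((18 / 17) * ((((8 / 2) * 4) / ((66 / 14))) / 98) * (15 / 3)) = 1500 / 9163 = 0.16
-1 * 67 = -67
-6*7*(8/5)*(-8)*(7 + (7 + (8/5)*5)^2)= 623616/5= 124723.20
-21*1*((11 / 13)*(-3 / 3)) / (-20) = -231 / 260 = -0.89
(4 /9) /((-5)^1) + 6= 266 /45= 5.91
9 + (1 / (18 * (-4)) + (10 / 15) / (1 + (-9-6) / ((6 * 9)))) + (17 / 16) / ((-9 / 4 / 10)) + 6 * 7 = 47.19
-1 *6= -6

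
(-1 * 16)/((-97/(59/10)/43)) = 20296/485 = 41.85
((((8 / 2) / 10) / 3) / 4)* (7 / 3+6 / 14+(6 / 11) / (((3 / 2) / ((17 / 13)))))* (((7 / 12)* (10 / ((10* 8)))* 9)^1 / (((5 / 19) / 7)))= 646513 / 343200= 1.88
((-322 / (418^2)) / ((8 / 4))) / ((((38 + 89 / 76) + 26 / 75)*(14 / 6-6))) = 36225 / 5696372539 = 0.00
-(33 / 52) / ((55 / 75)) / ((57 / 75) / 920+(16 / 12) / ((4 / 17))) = -0.15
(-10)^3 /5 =-200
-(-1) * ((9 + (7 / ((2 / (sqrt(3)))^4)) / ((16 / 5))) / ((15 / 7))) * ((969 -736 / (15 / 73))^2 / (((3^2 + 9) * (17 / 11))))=11473065538781 / 9792000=1171677.44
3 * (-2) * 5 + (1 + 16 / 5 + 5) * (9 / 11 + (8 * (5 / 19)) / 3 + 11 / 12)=-15849 / 2090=-7.58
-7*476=-3332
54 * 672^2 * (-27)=-658409472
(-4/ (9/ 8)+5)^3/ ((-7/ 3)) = -2197/ 1701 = -1.29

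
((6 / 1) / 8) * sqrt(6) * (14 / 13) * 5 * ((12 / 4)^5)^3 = 1506635235 * sqrt(6) / 26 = 141941829.01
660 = 660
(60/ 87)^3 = 8000/ 24389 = 0.33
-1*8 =-8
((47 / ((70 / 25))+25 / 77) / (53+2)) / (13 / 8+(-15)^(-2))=0.19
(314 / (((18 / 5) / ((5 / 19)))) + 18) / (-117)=-7003 / 20007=-0.35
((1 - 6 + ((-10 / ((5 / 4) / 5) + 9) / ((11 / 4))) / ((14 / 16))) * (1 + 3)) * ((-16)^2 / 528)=-29376 / 847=-34.68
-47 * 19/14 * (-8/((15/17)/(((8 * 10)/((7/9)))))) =2914752/49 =59484.73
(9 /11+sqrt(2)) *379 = 3411 /11+379 *sqrt(2) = 846.08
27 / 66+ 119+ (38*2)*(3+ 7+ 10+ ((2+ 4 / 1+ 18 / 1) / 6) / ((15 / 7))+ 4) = 2085.28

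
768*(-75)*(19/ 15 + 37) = -2204160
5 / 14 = 0.36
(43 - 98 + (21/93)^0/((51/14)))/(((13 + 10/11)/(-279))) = 951731/867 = 1097.73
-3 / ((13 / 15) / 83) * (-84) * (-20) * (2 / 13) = -12549600 / 169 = -74257.99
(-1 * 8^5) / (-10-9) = 32768 / 19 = 1724.63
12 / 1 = 12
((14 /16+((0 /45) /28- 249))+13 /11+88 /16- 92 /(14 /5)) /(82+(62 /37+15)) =-2083951 /749672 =-2.78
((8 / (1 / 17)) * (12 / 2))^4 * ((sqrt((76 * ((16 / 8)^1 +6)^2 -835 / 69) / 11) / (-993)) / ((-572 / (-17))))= -209366433792 * sqrt(254098779) / 11975249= -278691544.42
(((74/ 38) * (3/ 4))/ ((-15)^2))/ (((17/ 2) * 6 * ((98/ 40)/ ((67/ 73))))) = 2479/ 51991695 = 0.00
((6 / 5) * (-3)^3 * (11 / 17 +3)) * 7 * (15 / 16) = -775.46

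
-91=-91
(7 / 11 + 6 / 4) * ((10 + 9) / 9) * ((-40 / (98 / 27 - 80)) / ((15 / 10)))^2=6429600 / 11692571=0.55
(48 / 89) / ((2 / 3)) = 72 / 89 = 0.81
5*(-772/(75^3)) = -772/84375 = -0.01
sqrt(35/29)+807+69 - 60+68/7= sqrt(1015)/29+5780/7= 826.81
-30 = -30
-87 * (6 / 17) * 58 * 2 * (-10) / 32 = 37845 / 34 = 1113.09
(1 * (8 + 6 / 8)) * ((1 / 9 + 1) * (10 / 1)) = 875 / 9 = 97.22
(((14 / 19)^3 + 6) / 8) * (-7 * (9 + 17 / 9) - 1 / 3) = -15122861 / 246924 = -61.25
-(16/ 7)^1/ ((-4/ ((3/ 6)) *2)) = 1/ 7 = 0.14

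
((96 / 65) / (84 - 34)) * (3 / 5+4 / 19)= 0.02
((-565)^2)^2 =101904600625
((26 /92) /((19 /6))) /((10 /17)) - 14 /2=-6.85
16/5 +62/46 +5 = 1098/115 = 9.55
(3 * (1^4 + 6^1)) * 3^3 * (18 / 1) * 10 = 102060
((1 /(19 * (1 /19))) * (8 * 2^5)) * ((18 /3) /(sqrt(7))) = 1536 * sqrt(7) /7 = 580.55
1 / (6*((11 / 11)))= 0.17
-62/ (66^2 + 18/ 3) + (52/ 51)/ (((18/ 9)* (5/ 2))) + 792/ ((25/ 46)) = 450321703/ 308975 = 1457.47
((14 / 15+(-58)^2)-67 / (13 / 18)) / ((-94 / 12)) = -27152 / 65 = -417.72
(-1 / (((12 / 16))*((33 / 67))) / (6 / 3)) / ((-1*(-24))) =-67 / 1188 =-0.06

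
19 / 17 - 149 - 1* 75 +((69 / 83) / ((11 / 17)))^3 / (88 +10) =-282566612602845 / 1267906796002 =-222.86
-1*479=-479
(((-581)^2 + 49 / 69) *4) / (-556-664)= -23291758 / 21045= -1106.76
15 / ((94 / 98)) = 735 / 47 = 15.64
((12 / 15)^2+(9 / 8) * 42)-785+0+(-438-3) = -117811 / 100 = -1178.11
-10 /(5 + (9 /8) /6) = -160 /83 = -1.93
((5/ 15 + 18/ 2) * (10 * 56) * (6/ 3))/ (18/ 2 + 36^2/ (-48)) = -15680/ 27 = -580.74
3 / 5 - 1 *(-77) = 388 / 5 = 77.60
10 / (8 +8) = 5 / 8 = 0.62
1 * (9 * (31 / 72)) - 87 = -665 / 8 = -83.12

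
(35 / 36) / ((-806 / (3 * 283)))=-9905 / 9672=-1.02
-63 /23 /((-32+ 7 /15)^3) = 0.00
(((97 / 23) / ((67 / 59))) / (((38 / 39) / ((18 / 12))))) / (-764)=-669591 / 89476624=-0.01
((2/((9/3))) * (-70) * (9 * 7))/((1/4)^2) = -47040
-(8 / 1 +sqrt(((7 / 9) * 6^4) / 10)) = -6 * sqrt(70) / 5-8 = -18.04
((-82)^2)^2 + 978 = 45213154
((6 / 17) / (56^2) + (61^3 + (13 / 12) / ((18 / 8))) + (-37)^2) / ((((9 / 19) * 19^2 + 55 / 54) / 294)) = 493039745427 / 1263304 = 390277.99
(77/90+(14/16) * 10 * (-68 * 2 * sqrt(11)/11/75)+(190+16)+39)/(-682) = -22127/61380+119 * sqrt(11)/56265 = -0.35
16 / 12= 4 / 3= 1.33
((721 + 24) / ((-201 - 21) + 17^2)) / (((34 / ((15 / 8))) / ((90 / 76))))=502875 / 692512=0.73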